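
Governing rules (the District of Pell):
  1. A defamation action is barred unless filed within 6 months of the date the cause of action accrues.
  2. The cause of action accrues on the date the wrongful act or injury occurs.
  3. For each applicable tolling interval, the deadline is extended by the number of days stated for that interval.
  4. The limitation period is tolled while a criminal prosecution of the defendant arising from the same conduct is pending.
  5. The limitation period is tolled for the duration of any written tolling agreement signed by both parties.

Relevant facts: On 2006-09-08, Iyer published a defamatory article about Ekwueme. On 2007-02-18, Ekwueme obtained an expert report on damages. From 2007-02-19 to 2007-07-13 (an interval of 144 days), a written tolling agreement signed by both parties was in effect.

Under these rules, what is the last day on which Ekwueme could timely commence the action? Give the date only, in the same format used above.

2007-07-30

The cause of action accrued on 2006-09-08, the date of the act.
6 months from 2006-09-08 is 2007-03-08.
Because the written tolling agreement ran from 2007-02-19 to 2007-07-13, the deadline is extended by 144 days to 2007-07-30.
Nothing else in the chronology tolls or restarts the period.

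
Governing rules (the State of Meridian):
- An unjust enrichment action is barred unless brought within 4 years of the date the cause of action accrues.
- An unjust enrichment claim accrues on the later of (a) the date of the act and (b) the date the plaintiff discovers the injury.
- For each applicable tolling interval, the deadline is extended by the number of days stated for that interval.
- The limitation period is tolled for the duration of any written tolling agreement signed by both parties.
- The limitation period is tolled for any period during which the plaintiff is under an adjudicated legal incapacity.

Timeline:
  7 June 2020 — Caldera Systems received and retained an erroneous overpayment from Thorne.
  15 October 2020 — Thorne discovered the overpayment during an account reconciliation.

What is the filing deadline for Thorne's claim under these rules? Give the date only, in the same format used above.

The claim accrued on 15 October 2020 — the later of the 7 June 2020 act and the 15 October 2020 discovery.
4 years from 15 October 2020 is 15 October 2024.

15 October 2024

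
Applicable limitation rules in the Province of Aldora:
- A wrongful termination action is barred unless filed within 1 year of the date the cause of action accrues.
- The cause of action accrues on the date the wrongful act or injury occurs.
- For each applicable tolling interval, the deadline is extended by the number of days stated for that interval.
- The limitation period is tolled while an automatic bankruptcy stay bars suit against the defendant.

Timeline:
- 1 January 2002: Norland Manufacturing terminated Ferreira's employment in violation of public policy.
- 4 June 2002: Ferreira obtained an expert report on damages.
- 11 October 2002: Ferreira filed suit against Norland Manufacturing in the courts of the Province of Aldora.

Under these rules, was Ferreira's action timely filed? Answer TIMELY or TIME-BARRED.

TIMELY

The limitation period began to run on 1 January 2002.
1 year from 1 January 2002 is 1 January 2003.
None of the other events listed affects the running of the period under the stated rules.
Filing on 11 October 2002 beat the 1 January 2003 deadline — the action is timely.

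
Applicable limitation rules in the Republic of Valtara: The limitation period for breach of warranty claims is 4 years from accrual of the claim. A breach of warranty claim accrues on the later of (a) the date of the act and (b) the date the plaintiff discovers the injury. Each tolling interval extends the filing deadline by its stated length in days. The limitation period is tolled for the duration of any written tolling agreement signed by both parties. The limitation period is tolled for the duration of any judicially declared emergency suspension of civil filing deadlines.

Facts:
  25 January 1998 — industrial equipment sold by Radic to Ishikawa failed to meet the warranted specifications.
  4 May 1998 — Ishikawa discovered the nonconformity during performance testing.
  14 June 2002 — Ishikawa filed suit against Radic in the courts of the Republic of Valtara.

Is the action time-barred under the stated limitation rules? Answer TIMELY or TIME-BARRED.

Because discovery on 4 May 1998 post-dates the 25 January 1998 act, accrual under the later-of rule falls on 4 May 1998.
Adding the 4 years base period to 4 May 1998 gives a deadline of 4 May 2002, before any tolling.
Filing on 14 June 2002 missed the 4 May 2002 deadline — the action is time-barred.

TIME-BARRED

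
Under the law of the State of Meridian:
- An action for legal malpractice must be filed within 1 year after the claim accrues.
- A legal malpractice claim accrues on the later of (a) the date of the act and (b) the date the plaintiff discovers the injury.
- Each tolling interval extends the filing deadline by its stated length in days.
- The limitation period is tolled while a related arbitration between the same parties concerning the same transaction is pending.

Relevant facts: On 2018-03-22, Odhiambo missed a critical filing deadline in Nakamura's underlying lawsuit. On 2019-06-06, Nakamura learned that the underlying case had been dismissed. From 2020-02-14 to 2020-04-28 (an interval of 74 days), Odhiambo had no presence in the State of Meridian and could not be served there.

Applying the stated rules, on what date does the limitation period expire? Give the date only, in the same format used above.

2020-06-06

The claim accrued on 2019-06-06 — the later of the 2018-03-22 act and the 2019-06-06 discovery.
The untolled deadline — 1 year after 2019-06-06 — is 2020-06-06.
Although the defendant's absence ran from 2020-02-14 to 2020-04-28, the stated rules do not make that a tolling event, so it is disregarded.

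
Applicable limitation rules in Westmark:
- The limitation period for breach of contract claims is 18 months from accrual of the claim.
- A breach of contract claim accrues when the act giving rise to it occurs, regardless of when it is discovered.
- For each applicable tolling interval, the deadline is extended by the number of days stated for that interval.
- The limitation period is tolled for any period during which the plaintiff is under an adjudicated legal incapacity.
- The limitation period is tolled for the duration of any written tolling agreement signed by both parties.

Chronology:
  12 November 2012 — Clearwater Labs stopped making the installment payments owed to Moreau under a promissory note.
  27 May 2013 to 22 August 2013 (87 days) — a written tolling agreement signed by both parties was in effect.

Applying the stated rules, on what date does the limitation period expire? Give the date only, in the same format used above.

7 August 2014

The limitation period began to run on 12 November 2012.
The untolled deadline — 18 months after 12 November 2012 — is 12 May 2014.
The written tolling agreement from 27 May 2013 to 22 August 2013 tolled the period for 87 days, extending the deadline to 7 August 2014.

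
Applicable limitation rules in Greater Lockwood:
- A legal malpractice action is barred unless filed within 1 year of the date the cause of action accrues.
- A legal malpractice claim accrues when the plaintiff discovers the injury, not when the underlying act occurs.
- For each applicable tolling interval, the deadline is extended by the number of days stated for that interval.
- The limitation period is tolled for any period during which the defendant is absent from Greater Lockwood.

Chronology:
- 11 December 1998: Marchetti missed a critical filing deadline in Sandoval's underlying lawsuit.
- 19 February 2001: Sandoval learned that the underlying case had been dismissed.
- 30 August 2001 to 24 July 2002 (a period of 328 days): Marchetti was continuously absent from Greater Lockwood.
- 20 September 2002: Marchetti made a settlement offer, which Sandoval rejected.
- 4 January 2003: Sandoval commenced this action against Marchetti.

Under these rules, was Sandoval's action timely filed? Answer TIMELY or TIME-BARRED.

TIMELY

Accrual is tied to discovery, so the period began on 19 February 2001 rather than on 11 December 1998 when the act occurred.
The untolled deadline — 1 year after 19 February 2001 — is 19 February 2002.
The defendant's absence from the jurisdiction from 30 August 2001 to 24 July 2002 tolled the period for 328 days, extending the deadline to 13 January 2003.
The other events in the timeline have no effect on the limitation period under the stated rules.
The 4 January 2003 filing precedes the 13 January 2003 deadline; the claim is timely.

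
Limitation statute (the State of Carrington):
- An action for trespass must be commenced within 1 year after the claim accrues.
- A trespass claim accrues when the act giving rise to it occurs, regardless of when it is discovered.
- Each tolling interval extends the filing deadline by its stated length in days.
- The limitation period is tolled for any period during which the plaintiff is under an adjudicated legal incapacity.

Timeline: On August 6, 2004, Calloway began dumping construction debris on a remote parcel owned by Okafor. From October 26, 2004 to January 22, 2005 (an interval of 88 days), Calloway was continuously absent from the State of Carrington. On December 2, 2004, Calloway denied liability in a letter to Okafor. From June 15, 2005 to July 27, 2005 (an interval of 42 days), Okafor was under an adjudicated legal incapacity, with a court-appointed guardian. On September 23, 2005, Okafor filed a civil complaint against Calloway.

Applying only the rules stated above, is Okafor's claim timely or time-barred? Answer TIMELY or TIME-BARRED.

The claim accrued on August 6, 2004, when the wrongful act occurred.
1 year from August 6, 2004 is August 6, 2005.
The plaintiff's legal incapacity from June 15, 2005 to July 27, 2005 tolled the period for 42 days, extending the deadline to September 17, 2005.
Although the defendant's absence ran from October 26, 2004 to January 22, 2005, the stated rules do not make that a tolling event, so it is disregarded.
None of the other events listed affects the running of the period under the stated rules.
Filing on September 23, 2005 missed the September 17, 2005 deadline — the action is time-barred.

TIME-BARRED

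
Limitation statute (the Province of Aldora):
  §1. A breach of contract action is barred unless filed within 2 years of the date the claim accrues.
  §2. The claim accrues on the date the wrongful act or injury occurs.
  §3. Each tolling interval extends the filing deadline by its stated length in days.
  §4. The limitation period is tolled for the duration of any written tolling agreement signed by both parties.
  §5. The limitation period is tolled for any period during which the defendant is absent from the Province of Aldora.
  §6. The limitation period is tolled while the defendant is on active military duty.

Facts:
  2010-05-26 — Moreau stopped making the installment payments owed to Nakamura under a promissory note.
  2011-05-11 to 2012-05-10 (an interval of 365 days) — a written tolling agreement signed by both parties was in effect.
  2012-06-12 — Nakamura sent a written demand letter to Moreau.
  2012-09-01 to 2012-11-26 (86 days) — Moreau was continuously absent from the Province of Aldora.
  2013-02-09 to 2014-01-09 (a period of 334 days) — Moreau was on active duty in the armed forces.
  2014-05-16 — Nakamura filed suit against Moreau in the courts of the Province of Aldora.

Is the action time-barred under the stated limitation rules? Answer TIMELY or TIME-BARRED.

TIMELY

The claim accrued on 2010-05-26, the date of the act.
2 years from 2010-05-26 is 2012-05-26.
The period was tolled for 365 days by the written tolling agreement (2011-05-11 to 2012-05-10), pushing the deadline to 2013-05-26.
The defendant's absence from the jurisdiction from 2012-09-01 to 2012-11-26 tolled the period for 86 days, extending the deadline to 2013-08-20.
The defendant's active military service from 2013-02-09 to 2014-01-09 tolled the period for 334 days, extending the deadline to 2014-07-20.
Nothing else in the chronology tolls or restarts the period.
Filing on 2014-05-16 beat the 2014-07-20 deadline — the action is timely.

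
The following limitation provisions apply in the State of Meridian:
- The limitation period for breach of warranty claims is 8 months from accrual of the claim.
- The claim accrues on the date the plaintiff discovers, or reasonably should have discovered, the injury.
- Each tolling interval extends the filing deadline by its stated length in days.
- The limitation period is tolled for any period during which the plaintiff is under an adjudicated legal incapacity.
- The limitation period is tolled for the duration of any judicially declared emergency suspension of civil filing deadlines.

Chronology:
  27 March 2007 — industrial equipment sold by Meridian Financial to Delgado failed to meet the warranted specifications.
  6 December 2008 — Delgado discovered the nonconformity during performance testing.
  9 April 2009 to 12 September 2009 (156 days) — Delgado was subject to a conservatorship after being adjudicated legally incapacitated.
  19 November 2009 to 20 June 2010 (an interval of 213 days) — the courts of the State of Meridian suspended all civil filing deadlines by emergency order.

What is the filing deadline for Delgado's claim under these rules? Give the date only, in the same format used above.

The claim did not accrue until Delgado discovered the injury on 6 December 2008; the 27 March 2007 act date does not start the clock under the stated rule.
The untolled deadline — 8 months after 6 December 2008 — is 6 August 2009.
The period was tolled for 156 days by the plaintiff's legal incapacity (9 April 2009 to 12 September 2009), pushing the deadline to 9 January 2010.
The period was tolled for 213 days by the emergency suspension of filing deadlines (19 November 2009 to 20 June 2010), pushing the deadline to 10 August 2010.

10 August 2010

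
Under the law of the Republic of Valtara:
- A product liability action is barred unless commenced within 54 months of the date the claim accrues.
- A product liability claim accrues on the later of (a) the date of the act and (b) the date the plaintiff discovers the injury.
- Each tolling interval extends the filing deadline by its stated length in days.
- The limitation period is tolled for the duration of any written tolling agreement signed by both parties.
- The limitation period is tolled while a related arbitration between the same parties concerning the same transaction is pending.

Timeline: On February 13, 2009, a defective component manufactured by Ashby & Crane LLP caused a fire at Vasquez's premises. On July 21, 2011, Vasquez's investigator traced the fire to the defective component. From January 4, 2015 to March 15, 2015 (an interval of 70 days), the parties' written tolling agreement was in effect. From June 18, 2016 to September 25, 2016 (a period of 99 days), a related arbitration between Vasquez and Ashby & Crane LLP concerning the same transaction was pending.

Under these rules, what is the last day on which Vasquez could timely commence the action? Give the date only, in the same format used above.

March 31, 2016

Because discovery on July 21, 2011 post-dates the February 13, 2009 act, accrual under the later-of rule falls on July 21, 2011.
Adding the 54 months base period to July 21, 2011 gives a deadline of January 21, 2016, before any tolling.
The period was tolled for 70 days by the written tolling agreement (January 4, 2015 to March 15, 2015), pushing the deadline to March 31, 2016.
By the time the pending related arbitration began on June 18, 2016, the limitation period had already expired on March 31, 2016; that interval cannot revive it.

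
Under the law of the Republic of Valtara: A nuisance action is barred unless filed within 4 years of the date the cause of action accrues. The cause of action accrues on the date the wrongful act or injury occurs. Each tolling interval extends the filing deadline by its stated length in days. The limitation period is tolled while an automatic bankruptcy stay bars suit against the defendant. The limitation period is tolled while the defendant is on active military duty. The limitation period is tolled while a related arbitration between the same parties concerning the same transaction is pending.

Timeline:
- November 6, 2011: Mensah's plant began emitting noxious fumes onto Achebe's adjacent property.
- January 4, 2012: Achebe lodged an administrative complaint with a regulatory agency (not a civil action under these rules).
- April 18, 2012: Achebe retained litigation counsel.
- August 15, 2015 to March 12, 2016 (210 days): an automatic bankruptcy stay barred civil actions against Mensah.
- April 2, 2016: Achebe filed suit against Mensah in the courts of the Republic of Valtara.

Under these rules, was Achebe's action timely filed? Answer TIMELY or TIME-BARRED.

TIMELY

The limitation period began to run on November 6, 2011.
4 years from November 6, 2011 is November 6, 2015.
The automatic bankruptcy stay from August 15, 2015 to March 12, 2016 tolled the period for 210 days, extending the deadline to June 3, 2016.
The other events in the timeline have no effect on the limitation period under the stated rules.
Achebe filed on April 2, 2016, before the June 3, 2016 deadline, so the action is timely.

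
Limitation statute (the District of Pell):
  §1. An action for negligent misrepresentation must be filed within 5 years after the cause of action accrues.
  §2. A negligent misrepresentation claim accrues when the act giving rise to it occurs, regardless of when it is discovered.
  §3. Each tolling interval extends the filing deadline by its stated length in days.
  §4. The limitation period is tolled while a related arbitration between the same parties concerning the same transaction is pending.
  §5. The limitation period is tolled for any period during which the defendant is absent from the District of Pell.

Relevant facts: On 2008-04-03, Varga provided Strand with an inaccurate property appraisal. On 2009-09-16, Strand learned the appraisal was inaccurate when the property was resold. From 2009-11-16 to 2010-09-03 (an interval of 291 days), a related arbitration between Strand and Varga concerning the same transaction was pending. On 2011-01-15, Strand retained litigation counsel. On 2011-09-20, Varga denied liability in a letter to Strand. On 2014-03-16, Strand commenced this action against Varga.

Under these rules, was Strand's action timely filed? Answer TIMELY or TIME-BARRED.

The claim accrued on 2008-04-03, when the wrongful act occurred; under the stated occurrence rule the 2009-09-16 discovery does not delay accrual.
5 years from 2008-04-03 is 2013-04-03.
Because the pending related arbitration ran from 2009-11-16 to 2010-09-03, the deadline is extended by 291 days to 2014-01-19.
None of the other events listed affects the running of the period under the stated rules.
Filing on 2014-03-16 missed the 2014-01-19 deadline — the action is time-barred.

TIME-BARRED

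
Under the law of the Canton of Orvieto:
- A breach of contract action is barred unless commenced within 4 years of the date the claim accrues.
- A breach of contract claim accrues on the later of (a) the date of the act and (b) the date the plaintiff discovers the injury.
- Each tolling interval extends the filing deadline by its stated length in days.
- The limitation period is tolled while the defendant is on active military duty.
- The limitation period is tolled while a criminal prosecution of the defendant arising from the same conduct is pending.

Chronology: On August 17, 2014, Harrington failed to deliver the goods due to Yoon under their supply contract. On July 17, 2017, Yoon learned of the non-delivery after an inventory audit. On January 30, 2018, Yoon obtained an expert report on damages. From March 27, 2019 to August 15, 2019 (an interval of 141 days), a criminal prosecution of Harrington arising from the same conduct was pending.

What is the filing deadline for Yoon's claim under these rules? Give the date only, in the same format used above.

Taking the later of the act (August 17, 2014) and discovery (July 17, 2017), the claim accrued on July 17, 2017.
4 years from July 17, 2017 is July 17, 2021.
Because the pending criminal prosecution ran from March 27, 2019 to August 15, 2019, the deadline is extended by 141 days to December 5, 2021.
Nothing else in the chronology tolls or restarts the period.

December 5, 2021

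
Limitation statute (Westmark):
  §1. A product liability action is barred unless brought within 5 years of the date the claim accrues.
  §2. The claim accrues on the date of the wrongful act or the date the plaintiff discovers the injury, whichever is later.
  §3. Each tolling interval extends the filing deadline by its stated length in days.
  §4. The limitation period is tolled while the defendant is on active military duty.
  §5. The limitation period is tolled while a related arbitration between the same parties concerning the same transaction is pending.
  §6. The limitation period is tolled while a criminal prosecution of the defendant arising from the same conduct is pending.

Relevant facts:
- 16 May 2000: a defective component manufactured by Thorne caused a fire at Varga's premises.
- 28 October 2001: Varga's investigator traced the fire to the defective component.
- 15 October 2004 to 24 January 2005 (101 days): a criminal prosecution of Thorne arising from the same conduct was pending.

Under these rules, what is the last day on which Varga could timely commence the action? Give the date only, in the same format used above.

The claim accrued on 28 October 2001 — the later of the 16 May 2000 act and the 28 October 2001 discovery.
Adding the 5 years base period to 28 October 2001 gives a deadline of 28 October 2006, before any tolling.
The pending criminal prosecution from 15 October 2004 to 24 January 2005 tolled the period for 101 days, extending the deadline to 6 February 2007.

6 February 2007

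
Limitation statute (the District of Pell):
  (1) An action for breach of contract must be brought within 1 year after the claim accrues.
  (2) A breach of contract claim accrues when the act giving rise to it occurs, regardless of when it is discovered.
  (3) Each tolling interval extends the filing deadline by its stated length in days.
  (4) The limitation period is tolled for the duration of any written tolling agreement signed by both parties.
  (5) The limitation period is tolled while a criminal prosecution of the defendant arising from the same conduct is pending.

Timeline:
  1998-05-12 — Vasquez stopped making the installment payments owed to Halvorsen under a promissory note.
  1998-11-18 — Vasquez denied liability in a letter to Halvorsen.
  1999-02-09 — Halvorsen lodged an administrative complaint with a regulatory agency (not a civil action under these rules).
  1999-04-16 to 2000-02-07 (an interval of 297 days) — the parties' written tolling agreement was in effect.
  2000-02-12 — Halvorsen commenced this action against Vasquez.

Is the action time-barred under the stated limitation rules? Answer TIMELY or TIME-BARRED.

The claim accrued on 1998-05-12, the date of the act.
Adding the 1 year base period to 1998-05-12 gives a deadline of 1999-05-12, before any tolling.
The period was tolled for 297 days by the written tolling agreement (1999-04-16 to 2000-02-07), pushing the deadline to 2000-03-04.
The other events in the timeline have no effect on the limitation period under the stated rules.
Halvorsen filed on 2000-02-12, before the 2000-03-04 deadline, so the action is timely.

TIMELY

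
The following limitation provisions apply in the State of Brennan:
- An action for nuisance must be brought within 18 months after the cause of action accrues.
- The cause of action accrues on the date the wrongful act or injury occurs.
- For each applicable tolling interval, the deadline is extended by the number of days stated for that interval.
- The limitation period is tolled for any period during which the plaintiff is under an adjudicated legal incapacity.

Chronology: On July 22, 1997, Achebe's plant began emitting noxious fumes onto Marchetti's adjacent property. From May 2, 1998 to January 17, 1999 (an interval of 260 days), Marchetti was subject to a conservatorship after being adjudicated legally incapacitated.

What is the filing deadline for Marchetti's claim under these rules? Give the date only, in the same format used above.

October 9, 1999

The claim accrued on July 22, 1997, when the wrongful act occurred.
18 months from July 22, 1997 is January 22, 1999.
The period was tolled for 260 days by the plaintiff's legal incapacity (May 2, 1998 to January 17, 1999), pushing the deadline to October 9, 1999.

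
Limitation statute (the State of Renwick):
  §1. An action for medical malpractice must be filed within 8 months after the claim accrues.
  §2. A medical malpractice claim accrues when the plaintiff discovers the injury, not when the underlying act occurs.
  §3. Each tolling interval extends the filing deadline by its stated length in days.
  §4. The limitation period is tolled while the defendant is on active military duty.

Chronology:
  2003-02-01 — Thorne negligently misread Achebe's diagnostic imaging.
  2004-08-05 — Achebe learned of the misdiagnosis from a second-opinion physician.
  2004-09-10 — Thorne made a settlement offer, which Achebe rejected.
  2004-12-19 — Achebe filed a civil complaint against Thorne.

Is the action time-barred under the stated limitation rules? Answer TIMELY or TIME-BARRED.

The claim did not accrue until Achebe discovered the injury on 2004-08-05; the 2003-02-01 act date does not start the clock under the stated rule.
The untolled deadline — 8 months after 2004-08-05 — is 2005-04-05.
None of the other events listed affects the running of the period under the stated rules.
The 2004-12-19 filing precedes the 2005-04-05 deadline; the claim is timely.

TIMELY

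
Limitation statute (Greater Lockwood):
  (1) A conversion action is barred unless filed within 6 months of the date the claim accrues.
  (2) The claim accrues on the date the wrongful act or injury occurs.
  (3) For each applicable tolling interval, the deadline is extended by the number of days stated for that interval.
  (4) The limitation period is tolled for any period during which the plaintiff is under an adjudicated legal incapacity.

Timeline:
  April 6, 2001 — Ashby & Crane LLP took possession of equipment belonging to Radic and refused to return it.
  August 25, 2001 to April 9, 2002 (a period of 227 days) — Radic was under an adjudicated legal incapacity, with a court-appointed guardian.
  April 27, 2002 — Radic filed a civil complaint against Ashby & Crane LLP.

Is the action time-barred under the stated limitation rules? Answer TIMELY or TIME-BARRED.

The limitation period began to run on April 6, 2001.
6 months from April 6, 2001 is October 6, 2001.
The period was tolled for 227 days by the plaintiff's legal incapacity (August 25, 2001 to April 9, 2002), pushing the deadline to May 21, 2002.
Radic filed on April 27, 2002, before the May 21, 2002 deadline, so the action is timely.

TIMELY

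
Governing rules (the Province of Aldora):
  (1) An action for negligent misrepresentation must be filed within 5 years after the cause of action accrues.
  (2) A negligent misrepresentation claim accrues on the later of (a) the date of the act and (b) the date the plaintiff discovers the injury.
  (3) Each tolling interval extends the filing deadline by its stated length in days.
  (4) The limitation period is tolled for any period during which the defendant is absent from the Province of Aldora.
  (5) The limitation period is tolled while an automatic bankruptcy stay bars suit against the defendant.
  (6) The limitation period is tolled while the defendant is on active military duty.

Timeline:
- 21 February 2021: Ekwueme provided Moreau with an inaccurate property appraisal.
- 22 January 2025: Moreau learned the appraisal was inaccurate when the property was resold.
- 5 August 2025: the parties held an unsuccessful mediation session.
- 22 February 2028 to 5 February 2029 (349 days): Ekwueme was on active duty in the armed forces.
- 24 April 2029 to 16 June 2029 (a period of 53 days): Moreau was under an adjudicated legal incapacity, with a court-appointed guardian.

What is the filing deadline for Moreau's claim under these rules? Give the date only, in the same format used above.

Taking the later of the act (21 February 2021) and discovery (22 January 2025), the claim accrued on 22 January 2025.
The untolled deadline — 5 years after 22 January 2025 — is 22 January 2030.
The defendant's active military service from 22 February 2028 to 5 February 2029 tolled the period for 349 days, extending the deadline to 6 January 2031.
The plaintiff's legal incapacity from 24 April 2029 to 16 June 2029 does not toll the period, because no stated rule makes the plaintiff's incapacity a tolling event.
Nothing else in the chronology tolls or restarts the period.

6 January 2031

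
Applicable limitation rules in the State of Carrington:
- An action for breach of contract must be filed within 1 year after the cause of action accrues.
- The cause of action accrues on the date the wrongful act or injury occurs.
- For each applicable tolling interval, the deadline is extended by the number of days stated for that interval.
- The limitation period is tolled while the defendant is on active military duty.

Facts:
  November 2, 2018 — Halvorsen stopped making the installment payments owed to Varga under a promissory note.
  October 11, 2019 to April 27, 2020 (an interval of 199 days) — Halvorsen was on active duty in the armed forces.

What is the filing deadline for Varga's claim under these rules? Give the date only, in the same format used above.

The limitation period began to run on November 2, 2018.
1 year from November 2, 2018 is November 2, 2019.
The defendant's active military service from October 11, 2019 to April 27, 2020 tolled the period for 199 days, extending the deadline to May 19, 2020.

May 19, 2020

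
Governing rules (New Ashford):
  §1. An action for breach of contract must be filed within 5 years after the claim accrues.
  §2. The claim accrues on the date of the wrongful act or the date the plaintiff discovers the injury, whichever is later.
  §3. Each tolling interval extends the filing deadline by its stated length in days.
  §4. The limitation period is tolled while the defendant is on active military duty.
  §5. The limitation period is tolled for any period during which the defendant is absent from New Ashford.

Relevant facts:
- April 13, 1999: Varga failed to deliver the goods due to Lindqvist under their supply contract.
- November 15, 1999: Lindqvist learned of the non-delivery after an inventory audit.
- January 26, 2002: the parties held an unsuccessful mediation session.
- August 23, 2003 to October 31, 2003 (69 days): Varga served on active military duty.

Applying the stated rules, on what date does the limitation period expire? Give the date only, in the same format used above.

The claim accrued on November 15, 1999 — the later of the April 13, 1999 act and the November 15, 1999 discovery.
5 years from November 15, 1999 is November 15, 2004.
The period was tolled for 69 days by the defendant's active military service (August 23, 2003 to October 31, 2003), pushing the deadline to January 23, 2005.
None of the other events listed affects the running of the period under the stated rules.

January 23, 2005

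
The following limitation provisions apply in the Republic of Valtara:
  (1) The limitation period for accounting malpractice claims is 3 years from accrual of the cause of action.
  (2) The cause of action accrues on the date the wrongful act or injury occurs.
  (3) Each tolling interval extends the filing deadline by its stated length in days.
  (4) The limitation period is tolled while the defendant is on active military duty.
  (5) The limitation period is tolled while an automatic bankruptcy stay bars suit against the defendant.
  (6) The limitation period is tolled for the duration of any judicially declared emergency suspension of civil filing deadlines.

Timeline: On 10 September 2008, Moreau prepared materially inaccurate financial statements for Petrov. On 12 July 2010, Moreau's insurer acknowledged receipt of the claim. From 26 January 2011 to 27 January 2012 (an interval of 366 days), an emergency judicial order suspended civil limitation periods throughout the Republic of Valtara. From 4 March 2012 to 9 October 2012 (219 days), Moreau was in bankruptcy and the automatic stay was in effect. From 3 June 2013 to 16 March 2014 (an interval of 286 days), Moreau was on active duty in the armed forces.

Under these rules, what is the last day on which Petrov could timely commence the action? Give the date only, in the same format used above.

The claim accrued on 10 September 2008, when the wrongful act occurred.
Adding the 3 years base period to 10 September 2008 gives a deadline of 10 September 2011, before any tolling.
The emergency suspension of filing deadlines from 26 January 2011 to 27 January 2012 tolled the period for 366 days, extending the deadline to 10 September 2012.
The automatic bankruptcy stay from 4 March 2012 to 9 October 2012 tolled the period for 219 days, extending the deadline to 17 April 2013.
The defendant's active military service from 3 June 2013 to 16 March 2014 began after the period had already run on 17 April 2013, so it has no tolling effect.
None of the other events listed affects the running of the period under the stated rules.

17 April 2013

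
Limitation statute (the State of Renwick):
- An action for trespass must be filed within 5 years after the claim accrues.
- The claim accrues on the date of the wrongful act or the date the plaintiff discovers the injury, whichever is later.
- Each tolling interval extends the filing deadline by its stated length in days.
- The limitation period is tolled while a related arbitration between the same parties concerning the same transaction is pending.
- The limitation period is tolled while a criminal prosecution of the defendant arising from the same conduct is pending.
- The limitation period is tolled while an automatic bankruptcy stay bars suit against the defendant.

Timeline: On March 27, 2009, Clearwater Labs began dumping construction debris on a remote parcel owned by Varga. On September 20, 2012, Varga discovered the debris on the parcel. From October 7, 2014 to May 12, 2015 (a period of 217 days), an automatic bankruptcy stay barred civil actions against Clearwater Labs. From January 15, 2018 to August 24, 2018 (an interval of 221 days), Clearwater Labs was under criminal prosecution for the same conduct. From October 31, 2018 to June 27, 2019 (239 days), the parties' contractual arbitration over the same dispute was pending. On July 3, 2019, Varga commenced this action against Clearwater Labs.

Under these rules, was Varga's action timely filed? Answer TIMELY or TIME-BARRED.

TIMELY

Because discovery on September 20, 2012 post-dates the March 27, 2009 act, accrual under the later-of rule falls on September 20, 2012.
Adding the 5 years base period to September 20, 2012 gives a deadline of September 20, 2017, before any tolling.
The automatic bankruptcy stay from October 7, 2014 to May 12, 2015 tolled the period for 217 days, extending the deadline to April 25, 2018.
The period was tolled for 221 days by the pending criminal prosecution (January 15, 2018 to August 24, 2018), pushing the deadline to December 2, 2018.
The period was tolled for 239 days by the pending related arbitration (October 31, 2018 to June 27, 2019), pushing the deadline to July 29, 2019.
Filing on July 3, 2019 beat the July 29, 2019 deadline — the action is timely.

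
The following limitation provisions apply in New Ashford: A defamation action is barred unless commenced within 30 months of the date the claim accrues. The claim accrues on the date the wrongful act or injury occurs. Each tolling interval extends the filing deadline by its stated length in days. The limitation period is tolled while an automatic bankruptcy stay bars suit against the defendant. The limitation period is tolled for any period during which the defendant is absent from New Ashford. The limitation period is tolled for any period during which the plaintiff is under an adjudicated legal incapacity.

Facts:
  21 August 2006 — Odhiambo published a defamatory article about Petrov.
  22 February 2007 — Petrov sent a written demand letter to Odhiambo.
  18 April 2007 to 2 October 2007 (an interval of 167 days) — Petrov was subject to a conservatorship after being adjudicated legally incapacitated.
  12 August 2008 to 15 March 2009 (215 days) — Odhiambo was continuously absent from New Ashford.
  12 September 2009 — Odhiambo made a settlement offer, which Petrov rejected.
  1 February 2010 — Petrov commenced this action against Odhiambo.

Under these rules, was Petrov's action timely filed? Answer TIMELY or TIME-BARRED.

The claim accrued on 21 August 2006, when the wrongful act occurred.
Adding the 30 months base period to 21 August 2006 gives a deadline of 21 February 2009, before any tolling.
The period was tolled for 167 days by the plaintiff's legal incapacity (18 April 2007 to 2 October 2007), pushing the deadline to 7 August 2009.
The defendant's absence from the jurisdiction from 12 August 2008 to 15 March 2009 tolled the period for 215 days, extending the deadline to 10 March 2010.
Nothing else in the chronology tolls or restarts the period.
The 1 February 2010 filing precedes the 10 March 2010 deadline; the claim is timely.

TIMELY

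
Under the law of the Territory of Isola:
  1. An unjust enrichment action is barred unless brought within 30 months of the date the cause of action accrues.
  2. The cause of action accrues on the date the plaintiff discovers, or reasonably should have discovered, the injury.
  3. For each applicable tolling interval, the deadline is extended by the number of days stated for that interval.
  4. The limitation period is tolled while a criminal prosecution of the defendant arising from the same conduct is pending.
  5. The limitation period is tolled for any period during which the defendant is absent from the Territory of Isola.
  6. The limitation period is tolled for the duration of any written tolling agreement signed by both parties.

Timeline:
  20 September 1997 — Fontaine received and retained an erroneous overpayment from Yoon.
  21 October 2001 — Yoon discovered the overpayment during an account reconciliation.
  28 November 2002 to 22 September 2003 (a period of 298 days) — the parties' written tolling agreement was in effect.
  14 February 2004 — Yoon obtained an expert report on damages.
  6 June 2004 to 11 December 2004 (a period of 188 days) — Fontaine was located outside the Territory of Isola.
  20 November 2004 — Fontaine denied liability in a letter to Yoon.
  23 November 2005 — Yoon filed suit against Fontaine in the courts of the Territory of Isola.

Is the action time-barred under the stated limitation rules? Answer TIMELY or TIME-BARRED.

Under the discovery rule, the claim accrued on 21 October 2001, when Yoon discovered the injury — not on the 20 September 1997 date of the underlying act.
The untolled deadline — 30 months after 21 October 2001 — is 21 April 2004.
Because the written tolling agreement ran from 28 November 2002 to 22 September 2003, the deadline is extended by 298 days to 13 February 2005.
Because the defendant's absence from the jurisdiction ran from 6 June 2004 to 11 December 2004, the deadline is extended by 188 days to 20 August 2005.
None of the other events listed affects the running of the period under the stated rules.
The 23 November 2005 filing falls after the 20 August 2005 deadline; the claim is time-barred.

TIME-BARRED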